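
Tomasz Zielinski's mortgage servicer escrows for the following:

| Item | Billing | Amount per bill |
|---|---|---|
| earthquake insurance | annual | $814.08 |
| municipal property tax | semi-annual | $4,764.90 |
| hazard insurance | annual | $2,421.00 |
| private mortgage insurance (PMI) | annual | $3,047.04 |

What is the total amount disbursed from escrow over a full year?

$15,811.92

Earthquake insurance = $814.08
Municipal property tax = $4,764.90 × 2 = $9,529.80
Hazard insurance = $2,421.00
Private mortgage insurance (PMI) = $3,047.04
Yearly total = $15,811.92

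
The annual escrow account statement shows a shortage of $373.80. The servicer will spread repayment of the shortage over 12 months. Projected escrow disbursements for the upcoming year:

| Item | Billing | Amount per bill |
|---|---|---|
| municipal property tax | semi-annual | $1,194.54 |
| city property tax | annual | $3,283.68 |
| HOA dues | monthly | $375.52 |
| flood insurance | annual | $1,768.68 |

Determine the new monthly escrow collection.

Municipal property tax = $1,194.54 × 2 = $2,389.08
City property tax = $3,283.68
HOA dues = $375.52 × 12 = $4,506.24
Flood insurance = $1,768.68
Annual escrow total = $2,389.08 + $3,283.68 + $4,506.24 + $1,768.68 = $11,947.68
Monthly = $11,947.68 / 12 = $995.64
Shortage spread = $373.80 / 12 = $31.15/mo
Adjusted monthly = $995.64 + $31.15 = $1,026.79

$1,026.79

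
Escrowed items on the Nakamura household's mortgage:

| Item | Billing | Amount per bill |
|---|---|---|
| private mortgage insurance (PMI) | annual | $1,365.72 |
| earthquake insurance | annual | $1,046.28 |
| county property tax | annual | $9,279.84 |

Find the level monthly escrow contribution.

$974.32

Private mortgage insurance (PMI) = $1,365.72 per year
Earthquake insurance = $1,046.28 per year
County property tax = $9,279.84 per year
Total annual escrow = $11,691.84
Base monthly escrow = $11,691.84 ÷ 12 = $974.32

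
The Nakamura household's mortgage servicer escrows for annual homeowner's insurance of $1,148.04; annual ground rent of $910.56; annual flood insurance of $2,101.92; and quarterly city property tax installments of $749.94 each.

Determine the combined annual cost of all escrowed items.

$7,160.28

Homeowner's insurance: $1,148.04/yr
Ground rent: $910.56/yr
Flood insurance: $2,101.92/yr
City property tax: $749.94 × 4 = $2,999.76/yr
Yearly total = $7,160.28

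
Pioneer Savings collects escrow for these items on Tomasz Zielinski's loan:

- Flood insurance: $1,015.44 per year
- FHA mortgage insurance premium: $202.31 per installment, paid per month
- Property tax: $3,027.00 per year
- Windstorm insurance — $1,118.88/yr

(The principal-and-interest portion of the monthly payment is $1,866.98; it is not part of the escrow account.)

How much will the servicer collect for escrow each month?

Flood insurance — $1,015.44/yr
FHA mortgage insurance premium — $202.31 × 12 = $2,427.72/yr
Property tax — $3,027.00/yr
Windstorm insurance — $1,118.88/yr
Annual escrow total = $1,015.44 + $2,427.72 + $3,027.00 + $1,118.88 = $7,589.04
Monthly escrow = $7,589.04 ÷ 12 = $632.42

$632.42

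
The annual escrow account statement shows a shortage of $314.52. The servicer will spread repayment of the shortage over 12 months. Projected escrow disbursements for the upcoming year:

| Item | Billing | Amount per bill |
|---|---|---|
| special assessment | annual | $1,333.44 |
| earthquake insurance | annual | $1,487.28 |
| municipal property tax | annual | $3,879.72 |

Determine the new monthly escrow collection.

$584.58

Special assessment = $1,333.44 annually
Earthquake insurance = $1,487.28 annually
Municipal property tax = $3,879.72 annually
Total per year = $1,333.44 + $1,487.28 + $3,879.72 = $6,700.44
Monthly escrow = $6,700.44 / 12 = $558.37
Shortage per month = $314.52 / 12 = $26.21
Adjusted monthly = $558.37 + $26.21 = $584.58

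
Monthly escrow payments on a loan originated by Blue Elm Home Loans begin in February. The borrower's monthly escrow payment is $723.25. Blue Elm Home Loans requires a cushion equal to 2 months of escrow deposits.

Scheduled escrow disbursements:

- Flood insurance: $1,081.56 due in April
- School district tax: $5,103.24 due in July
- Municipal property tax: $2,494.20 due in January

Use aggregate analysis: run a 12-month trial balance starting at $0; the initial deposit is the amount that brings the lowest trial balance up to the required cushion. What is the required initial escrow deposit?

$3,291.80

Cushion = 2 × $723.25 = $1,446.50
Trial balance (start $0, +$723.25 each month, − disbursements):
  Feb: +$723.25 → $723.25
  Mar: +$723.25 → $1,446.50
  Apr: +$723.25 − $1,081.56 → $1,088.19
  May: +$723.25 → $1,811.44
  Jun: +$723.25 → $2,534.69
  Jul: +$723.25 − $5,103.24 → -$1,845.30
  Aug: +$723.25 → -$1,122.05
  Sep: +$723.25 → -$398.80
  Oct: +$723.25 → $324.45
  Nov: +$723.25 → $1,047.70
  Dec: +$723.25 → $1,770.95
  Jan: +$723.25 − $2,494.20 → $0.00
Lowest trial balance = -$1,845.30 (Jul)
Initial deposit = cushion − low point = $1,446.50 − (-$1,845.30) = $3,291.80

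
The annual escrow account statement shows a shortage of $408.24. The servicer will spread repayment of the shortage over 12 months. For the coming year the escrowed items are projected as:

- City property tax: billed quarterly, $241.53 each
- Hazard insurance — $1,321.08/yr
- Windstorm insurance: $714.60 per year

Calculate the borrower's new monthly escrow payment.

City property tax — $241.53 × 4 = $966.12
Hazard insurance — $1,321.08
Windstorm insurance — $714.60
Total annual escrow = $3,001.80
Base monthly escrow = $3,001.80 / 12 = $250.15
Shortage per month = $408.24 ÷ 12 = $34.02
New monthly escrow = $250.15 + $34.02 = $284.17

$284.17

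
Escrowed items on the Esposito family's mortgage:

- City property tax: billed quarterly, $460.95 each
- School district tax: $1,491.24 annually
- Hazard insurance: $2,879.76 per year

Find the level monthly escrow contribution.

City property tax: $460.95 × 4 = $1,843.80 per year
School district tax: $1,491.24 per year
Hazard insurance: $2,879.76 per year
Total annual escrow = $6,214.80
Per month = $6,214.80 / 12 = $517.90

$517.90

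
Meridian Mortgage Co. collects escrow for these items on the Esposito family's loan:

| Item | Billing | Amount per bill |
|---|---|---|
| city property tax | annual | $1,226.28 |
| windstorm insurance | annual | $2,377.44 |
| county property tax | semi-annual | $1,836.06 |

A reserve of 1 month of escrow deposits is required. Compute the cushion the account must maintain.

City property tax = $1,226.28/yr
Windstorm insurance = $2,377.44/yr
County property tax = $1,836.06 × 2 = $3,672.12/yr
Total per year = $1,226.28 + $2,377.44 + $3,672.12 = $7,275.84
Base monthly escrow = $7,275.84 ÷ 12 = $606.32
Required cushion = 1 × $606.32 = $606.32

$606.32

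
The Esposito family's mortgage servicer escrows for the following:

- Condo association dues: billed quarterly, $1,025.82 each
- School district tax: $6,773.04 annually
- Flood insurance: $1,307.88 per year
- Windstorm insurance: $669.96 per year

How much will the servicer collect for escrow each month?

$1,071.18

Condo association dues: $1,025.82 × 4 = $4,103.28
School district tax: $6,773.04
Flood insurance: $1,307.88
Windstorm insurance: $669.96
Total per year = $12,854.16
Monthly escrow = $12,854.16 / 12 = $1,071.18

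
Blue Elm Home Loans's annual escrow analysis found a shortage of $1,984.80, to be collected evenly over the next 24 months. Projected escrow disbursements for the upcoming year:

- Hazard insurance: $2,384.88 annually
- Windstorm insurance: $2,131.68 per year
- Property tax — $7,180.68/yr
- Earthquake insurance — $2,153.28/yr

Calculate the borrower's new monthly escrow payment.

Hazard insurance — $2,384.88
Windstorm insurance — $2,131.68
Property tax — $7,180.68
Earthquake insurance — $2,153.28
Combined annual = $2,384.88 + $2,131.68 + $7,180.68 + $2,153.28 = $13,850.52
Per month = $13,850.52 ÷ 12 = $1,154.21
Shortage per month = $1,984.80 / 24 = $82.70
New monthly escrow = $1,154.21 + $82.70 = $1,236.91

$1,236.91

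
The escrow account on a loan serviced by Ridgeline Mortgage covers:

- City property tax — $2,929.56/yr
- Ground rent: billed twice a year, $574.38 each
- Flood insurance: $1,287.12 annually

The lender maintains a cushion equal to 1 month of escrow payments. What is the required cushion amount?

$447.12

City property tax: $2,929.56 annually
Ground rent: $574.38 × 2 = $1,148.76 annually
Flood insurance: $1,287.12 annually
Yearly total = $5,365.44
Base monthly escrow = $5,365.44 / 12 = $447.12
Reserve = 1 × $447.12 = $447.12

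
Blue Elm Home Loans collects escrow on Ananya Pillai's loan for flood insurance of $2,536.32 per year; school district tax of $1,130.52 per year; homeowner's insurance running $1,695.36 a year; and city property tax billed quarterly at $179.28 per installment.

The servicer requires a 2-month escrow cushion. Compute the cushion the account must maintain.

$1,013.22

Flood insurance: $2,536.32
School district tax: $1,130.52
Homeowner's insurance: $1,695.36
City property tax: $179.28 × 4 = $717.12
Total per year = $2,536.32 + $1,130.52 + $1,695.36 + $717.12 = $6,079.32
Monthly = $6,079.32 / 12 = $506.61
Reserve = 2 × $506.61 = $1,013.22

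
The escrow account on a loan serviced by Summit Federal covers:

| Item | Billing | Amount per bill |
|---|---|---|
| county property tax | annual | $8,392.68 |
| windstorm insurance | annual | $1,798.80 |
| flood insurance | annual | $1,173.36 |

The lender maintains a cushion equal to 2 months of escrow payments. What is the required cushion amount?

County property tax — $8,392.68
Windstorm insurance — $1,798.80
Flood insurance — $1,173.36
Total annual escrow = $11,364.84
Per month = $11,364.84 ÷ 12 = $947.07
Required cushion = 2 × $947.07 = $1,894.14

$1,894.14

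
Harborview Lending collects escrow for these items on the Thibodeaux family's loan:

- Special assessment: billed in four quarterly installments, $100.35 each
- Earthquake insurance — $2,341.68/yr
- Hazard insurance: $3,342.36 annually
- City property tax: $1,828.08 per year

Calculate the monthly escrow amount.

$659.46

Special assessment: $100.35 × 4 = $401.40 annually
Earthquake insurance: $2,341.68 annually
Hazard insurance: $3,342.36 annually
City property tax: $1,828.08 annually
Combined annual = $401.40 + $2,341.68 + $3,342.36 + $1,828.08 = $7,913.52
Monthly escrow = $7,913.52 / 12 = $659.46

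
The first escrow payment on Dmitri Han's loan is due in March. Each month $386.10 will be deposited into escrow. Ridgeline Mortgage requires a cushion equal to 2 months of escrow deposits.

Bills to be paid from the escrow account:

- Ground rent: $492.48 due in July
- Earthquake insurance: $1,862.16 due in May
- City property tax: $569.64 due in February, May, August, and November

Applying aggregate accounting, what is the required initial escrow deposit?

$2,045.70

Cushion = 2 × $386.10 = $772.20
Trial balance (start $0, +$386.10 each month, − disbursements):
  Mar: +$386.10 → $386.10
  Apr: +$386.10 → $772.20
  May: +$386.10 − $2,431.80 → -$1,273.50
  Jun: +$386.10 → -$887.40
  Jul: +$386.10 − $492.48 → -$993.78
  Aug: +$386.10 − $569.64 → -$1,177.32
  Sep: +$386.10 → -$791.22
  Oct: +$386.10 → -$405.12
  Nov: +$386.10 − $569.64 → -$588.66
  Dec: +$386.10 → -$202.56
  Jan: +$386.10 → $183.54
  Feb: +$386.10 − $569.64 → $0.00
Lowest trial balance = -$1,273.50 (May)
Initial deposit = cushion − low point = $772.20 − (-$1,273.50) = $2,045.70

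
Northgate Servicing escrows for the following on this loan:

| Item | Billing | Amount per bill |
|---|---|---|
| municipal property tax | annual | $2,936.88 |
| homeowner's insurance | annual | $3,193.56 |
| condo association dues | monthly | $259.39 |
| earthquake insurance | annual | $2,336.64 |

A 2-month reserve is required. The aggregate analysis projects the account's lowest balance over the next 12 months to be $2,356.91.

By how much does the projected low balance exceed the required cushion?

$426.95

Municipal property tax — $2,936.88/yr
Homeowner's insurance — $3,193.56/yr
Condo association dues — $259.39 × 12 = $3,112.68/yr
Earthquake insurance — $2,336.64/yr
Total per year = $2,936.88 + $3,193.56 + $3,112.68 + $2,336.64 = $11,579.76
Monthly escrow = $11,579.76 / 12 = $964.98
Cushion = 2 × $964.98 = $1,929.96
Surplus = $2,356.91 − $1,929.96 = $426.95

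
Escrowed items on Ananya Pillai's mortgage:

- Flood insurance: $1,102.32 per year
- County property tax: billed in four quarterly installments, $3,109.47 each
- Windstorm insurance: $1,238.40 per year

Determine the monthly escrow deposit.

$1,231.55

Flood insurance = $1,102.32 per year
County property tax = $3,109.47 × 4 = $12,437.88 per year
Windstorm insurance = $1,238.40 per year
Combined annual = $14,778.60
Per month = $14,778.60 / 12 = $1,231.55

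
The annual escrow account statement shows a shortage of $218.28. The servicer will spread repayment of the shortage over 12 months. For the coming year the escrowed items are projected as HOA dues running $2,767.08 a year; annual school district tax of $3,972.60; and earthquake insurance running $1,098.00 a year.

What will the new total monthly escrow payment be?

HOA dues — $2,767.08/yr
School district tax — $3,972.60/yr
Earthquake insurance — $1,098.00/yr
Total per year = $2,767.08 + $3,972.60 + $1,098.00 = $7,837.68
Per month = $7,837.68 / 12 = $653.14
Shortage spread = $218.28 ÷ 12 = $18.19/mo
Adjusted monthly = $653.14 + $18.19 = $671.33

$671.33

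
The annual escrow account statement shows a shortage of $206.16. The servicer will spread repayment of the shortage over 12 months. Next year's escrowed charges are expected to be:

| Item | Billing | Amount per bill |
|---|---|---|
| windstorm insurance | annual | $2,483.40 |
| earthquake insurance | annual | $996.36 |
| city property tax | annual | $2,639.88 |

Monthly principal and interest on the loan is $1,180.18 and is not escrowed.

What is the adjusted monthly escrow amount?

$527.15

Windstorm insurance — $2,483.40 annually
Earthquake insurance — $996.36 annually
City property tax — $2,639.88 annually
Combined annual = $6,119.64
Monthly escrow = $6,119.64 ÷ 12 = $509.97
Shortage per month = $206.16 ÷ 12 = $17.18
Adjusted monthly = $509.97 + $17.18 = $527.15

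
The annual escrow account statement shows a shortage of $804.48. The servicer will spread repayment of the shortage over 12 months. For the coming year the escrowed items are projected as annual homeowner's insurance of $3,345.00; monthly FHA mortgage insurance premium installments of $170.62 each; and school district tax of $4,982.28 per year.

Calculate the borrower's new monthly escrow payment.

$931.60

Homeowner's insurance — $3,345.00
FHA mortgage insurance premium — $170.62 × 12 = $2,047.44
School district tax — $4,982.28
Total annual escrow = $3,345.00 + $2,047.44 + $4,982.28 = $10,374.72
Monthly = $10,374.72 ÷ 12 = $864.56
Shortage per month = $804.48 / 12 = $67.04
New monthly escrow = $864.56 + $67.04 = $931.60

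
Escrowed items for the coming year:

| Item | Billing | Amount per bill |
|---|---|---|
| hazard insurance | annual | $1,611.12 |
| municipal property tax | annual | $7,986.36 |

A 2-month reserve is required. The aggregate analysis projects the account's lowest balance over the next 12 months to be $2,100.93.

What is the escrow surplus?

Hazard insurance: $1,611.12 per year
Municipal property tax: $7,986.36 per year
Total per year = $9,597.48
Monthly escrow = $9,597.48 / 12 = $799.79
Cushion = 2 × $799.79 = $1,599.58
Surplus = $2,100.93 − $1,599.58 = $501.35

$501.35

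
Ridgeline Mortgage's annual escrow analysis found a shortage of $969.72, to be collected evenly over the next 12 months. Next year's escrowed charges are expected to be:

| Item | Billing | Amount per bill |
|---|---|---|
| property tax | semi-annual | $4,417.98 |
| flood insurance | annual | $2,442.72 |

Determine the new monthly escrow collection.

$1,020.70

Property tax: $4,417.98 × 2 = $8,835.96/yr
Flood insurance: $2,442.72/yr
Annual escrow total = $11,278.68
Per month = $11,278.68 / 12 = $939.89
Shortage spread = $969.72 / 12 = $80.81/mo
New monthly escrow = $939.89 + $80.81 = $1,020.70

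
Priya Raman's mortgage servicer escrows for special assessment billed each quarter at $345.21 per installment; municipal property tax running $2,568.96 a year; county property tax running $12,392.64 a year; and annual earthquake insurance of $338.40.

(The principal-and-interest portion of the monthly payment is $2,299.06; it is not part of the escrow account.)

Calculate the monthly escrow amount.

$1,390.07

Special assessment: $345.21 × 4 = $1,380.84 per year
Municipal property tax: $2,568.96 per year
County property tax: $12,392.64 per year
Earthquake insurance: $338.40 per year
Total annual escrow = $16,680.84
Monthly escrow = $16,680.84 ÷ 12 = $1,390.07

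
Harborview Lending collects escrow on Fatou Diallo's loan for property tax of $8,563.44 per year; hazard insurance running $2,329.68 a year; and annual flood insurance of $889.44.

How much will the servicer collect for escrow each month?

$981.88

Property tax = $8,563.44 annually
Hazard insurance = $2,329.68 annually
Flood insurance = $889.44 annually
Yearly total = $11,782.56
Per month = $11,782.56 / 12 = $981.88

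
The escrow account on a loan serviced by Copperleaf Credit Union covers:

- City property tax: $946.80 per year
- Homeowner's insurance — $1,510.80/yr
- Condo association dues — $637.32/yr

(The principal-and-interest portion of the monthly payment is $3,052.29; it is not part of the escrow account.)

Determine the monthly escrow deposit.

$257.91

City property tax — $946.80 per year
Homeowner's insurance — $1,510.80 per year
Condo association dues — $637.32 per year
Annual escrow total = $946.80 + $1,510.80 + $637.32 = $3,094.92
Per month = $3,094.92 ÷ 12 = $257.91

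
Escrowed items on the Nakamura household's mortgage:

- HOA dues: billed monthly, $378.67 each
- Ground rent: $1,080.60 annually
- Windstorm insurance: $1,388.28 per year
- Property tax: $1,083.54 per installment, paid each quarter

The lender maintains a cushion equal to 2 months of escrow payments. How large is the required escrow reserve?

$1,891.18

HOA dues — $378.67 × 12 = $4,544.04
Ground rent — $1,080.60
Windstorm insurance — $1,388.28
Property tax — $1,083.54 × 4 = $4,334.16
Yearly total = $4,544.04 + $1,080.60 + $1,388.28 + $4,334.16 = $11,347.08
Base monthly escrow = $11,347.08 / 12 = $945.59
Reserve = 2 × $945.59 = $1,891.18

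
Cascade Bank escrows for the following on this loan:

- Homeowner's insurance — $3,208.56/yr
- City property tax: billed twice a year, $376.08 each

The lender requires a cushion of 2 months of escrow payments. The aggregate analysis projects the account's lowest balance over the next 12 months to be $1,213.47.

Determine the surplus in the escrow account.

Homeowner's insurance — $3,208.56
City property tax — $376.08 × 2 = $752.16
Total per year = $3,208.56 + $752.16 = $3,960.72
Monthly = $3,960.72 ÷ 12 = $330.06
Required reserve = 2 × $330.06 = $660.12
Surplus = $1,213.47 − $660.12 = $553.35

$553.35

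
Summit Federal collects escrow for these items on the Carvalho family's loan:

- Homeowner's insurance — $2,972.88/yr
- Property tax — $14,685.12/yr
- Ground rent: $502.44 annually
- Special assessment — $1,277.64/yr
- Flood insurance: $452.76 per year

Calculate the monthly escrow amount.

$1,657.57

Homeowner's insurance = $2,972.88/yr
Property tax = $14,685.12/yr
Ground rent = $502.44/yr
Special assessment = $1,277.64/yr
Flood insurance = $452.76/yr
Yearly total = $2,972.88 + $14,685.12 + $502.44 + $1,277.64 + $452.76 = $19,890.84
Per month = $19,890.84 / 12 = $1,657.57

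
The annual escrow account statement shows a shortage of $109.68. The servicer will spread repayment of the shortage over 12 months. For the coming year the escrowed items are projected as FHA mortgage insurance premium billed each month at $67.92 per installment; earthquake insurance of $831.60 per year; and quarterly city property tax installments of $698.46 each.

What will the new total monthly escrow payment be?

FHA mortgage insurance premium = $67.92 × 12 = $815.04
Earthquake insurance = $831.60
City property tax = $698.46 × 4 = $2,793.84
Annual escrow total = $4,440.48
Per month = $4,440.48 / 12 = $370.04
Shortage spread = $109.68 ÷ 12 = $9.14/mo
Adjusted monthly = $370.04 + $9.14 = $379.18

$379.18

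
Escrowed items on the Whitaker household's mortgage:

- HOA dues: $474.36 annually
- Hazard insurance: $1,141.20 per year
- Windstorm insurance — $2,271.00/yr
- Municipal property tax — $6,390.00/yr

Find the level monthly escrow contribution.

HOA dues: $474.36
Hazard insurance: $1,141.20
Windstorm insurance: $2,271.00
Municipal property tax: $6,390.00
Annual escrow total = $10,276.56
Base monthly escrow = $10,276.56 ÷ 12 = $856.38

$856.38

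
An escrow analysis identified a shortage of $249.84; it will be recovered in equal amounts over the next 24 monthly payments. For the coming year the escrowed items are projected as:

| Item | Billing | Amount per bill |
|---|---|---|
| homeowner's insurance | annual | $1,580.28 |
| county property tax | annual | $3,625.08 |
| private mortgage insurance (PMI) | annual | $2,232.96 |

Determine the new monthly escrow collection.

Homeowner's insurance: $1,580.28/yr
County property tax: $3,625.08/yr
Private mortgage insurance (PMI): $2,232.96/yr
Total annual escrow = $1,580.28 + $3,625.08 + $2,232.96 = $7,438.32
Monthly = $7,438.32 / 12 = $619.86
Shortage per month = $249.84 ÷ 24 = $10.41
New monthly escrow = $619.86 + $10.41 = $630.27

$630.27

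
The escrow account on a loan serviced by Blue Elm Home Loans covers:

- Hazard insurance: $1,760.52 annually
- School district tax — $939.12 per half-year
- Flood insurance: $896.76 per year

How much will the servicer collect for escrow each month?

$377.96

Hazard insurance: $1,760.52 annually
School district tax: $939.12 × 2 = $1,878.24 annually
Flood insurance: $896.76 annually
Yearly total = $4,535.52
Monthly escrow = $4,535.52 ÷ 12 = $377.96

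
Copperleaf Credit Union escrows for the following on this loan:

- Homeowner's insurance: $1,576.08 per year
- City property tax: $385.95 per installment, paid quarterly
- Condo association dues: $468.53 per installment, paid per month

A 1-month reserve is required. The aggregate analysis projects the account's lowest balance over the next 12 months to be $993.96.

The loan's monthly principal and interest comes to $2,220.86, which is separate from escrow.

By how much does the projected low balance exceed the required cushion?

Homeowner's insurance: $1,576.08 annually
City property tax: $385.95 × 4 = $1,543.80 annually
Condo association dues: $468.53 × 12 = $5,622.36 annually
Total per year = $1,576.08 + $1,543.80 + $5,622.36 = $8,742.24
Monthly escrow = $8,742.24 / 12 = $728.52
Cushion = 1 × $728.52 = $728.52
Excess over cushion: $993.96 − $728.52 = $265.44

$265.44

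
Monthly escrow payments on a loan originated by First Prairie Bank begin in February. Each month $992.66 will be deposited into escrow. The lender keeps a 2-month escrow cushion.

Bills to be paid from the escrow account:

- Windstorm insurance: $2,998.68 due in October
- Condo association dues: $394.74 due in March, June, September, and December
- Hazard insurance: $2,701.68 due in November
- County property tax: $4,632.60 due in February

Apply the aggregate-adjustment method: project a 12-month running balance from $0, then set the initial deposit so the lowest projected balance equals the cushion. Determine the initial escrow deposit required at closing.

Cushion = 2 × $992.66 = $1,985.32
Trial balance (start $0, +$992.66 each month, − disbursements):
  Feb: +$992.66 − $4,632.60 → -$3,639.94
  Mar: +$992.66 − $394.74 → -$3,042.02
  Apr: +$992.66 → -$2,049.36
  May: +$992.66 → -$1,056.70
  Jun: +$992.66 − $394.74 → -$458.78
  Jul: +$992.66 → $533.88
  Aug: +$992.66 → $1,526.54
  Sep: +$992.66 − $394.74 → $2,124.46
  Oct: +$992.66 − $2,998.68 → $118.44
  Nov: +$992.66 − $2,701.68 → -$1,590.58
  Dec: +$992.66 − $394.74 → -$992.66
  Jan: +$992.66 → $0.00
Lowest trial balance = -$3,639.94 (Feb)
Initial deposit = cushion − low point = $1,985.32 − (-$3,639.94) = $5,625.26

$5,625.26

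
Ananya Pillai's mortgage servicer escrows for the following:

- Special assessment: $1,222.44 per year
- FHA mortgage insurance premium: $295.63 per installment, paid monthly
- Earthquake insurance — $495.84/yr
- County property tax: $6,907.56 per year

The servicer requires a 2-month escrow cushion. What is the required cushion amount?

$2,028.90

Special assessment: $1,222.44 annually
FHA mortgage insurance premium: $295.63 × 12 = $3,547.56 annually
Earthquake insurance: $495.84 annually
County property tax: $6,907.56 annually
Yearly total = $1,222.44 + $3,547.56 + $495.84 + $6,907.56 = $12,173.40
Per month = $12,173.40 ÷ 12 = $1,014.45
Reserve = 2 × $1,014.45 = $2,028.90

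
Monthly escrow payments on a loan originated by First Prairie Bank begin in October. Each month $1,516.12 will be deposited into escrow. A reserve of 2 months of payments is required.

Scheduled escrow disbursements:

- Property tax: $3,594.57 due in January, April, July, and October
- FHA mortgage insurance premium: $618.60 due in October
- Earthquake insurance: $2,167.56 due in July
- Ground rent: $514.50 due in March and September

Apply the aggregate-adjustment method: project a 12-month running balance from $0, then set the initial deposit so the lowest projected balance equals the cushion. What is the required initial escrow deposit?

Cushion = 2 × $1,516.12 = $3,032.24
Trial balance (start $0, +$1,516.12 each month, − disbursements):
  Oct: +$1,516.12 − $4,213.17 → -$2,697.05
  Nov: +$1,516.12 → -$1,180.93
  Dec: +$1,516.12 → $335.19
  Jan: +$1,516.12 − $3,594.57 → -$1,743.26
  Feb: +$1,516.12 → -$227.14
  Mar: +$1,516.12 − $514.50 → $774.48
  Apr: +$1,516.12 − $3,594.57 → -$1,303.97
  May: +$1,516.12 → $212.15
  Jun: +$1,516.12 → $1,728.27
  Jul: +$1,516.12 − $5,762.13 → -$2,517.74
  Aug: +$1,516.12 → -$1,001.62
  Sep: +$1,516.12 − $514.50 → $0.00
Lowest trial balance = -$2,697.05 (Oct)
Initial deposit = cushion − low point = $3,032.24 − (-$2,697.05) = $5,729.29

$5,729.29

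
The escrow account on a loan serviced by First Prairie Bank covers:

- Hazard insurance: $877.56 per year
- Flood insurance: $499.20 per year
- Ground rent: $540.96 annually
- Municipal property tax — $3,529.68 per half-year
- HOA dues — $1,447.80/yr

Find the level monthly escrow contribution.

Hazard insurance = $877.56
Flood insurance = $499.20
Ground rent = $540.96
Municipal property tax = $3,529.68 × 2 = $7,059.36
HOA dues = $1,447.80
Total per year = $10,424.88
Monthly = $10,424.88 / 12 = $868.74

$868.74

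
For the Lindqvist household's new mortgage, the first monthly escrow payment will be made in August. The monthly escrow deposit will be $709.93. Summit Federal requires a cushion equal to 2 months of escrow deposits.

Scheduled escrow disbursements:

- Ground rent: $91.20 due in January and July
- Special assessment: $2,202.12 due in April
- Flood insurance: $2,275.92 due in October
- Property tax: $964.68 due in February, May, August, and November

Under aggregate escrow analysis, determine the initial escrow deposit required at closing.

$2,785.42

Cushion = 2 × $709.93 = $1,419.86
Trial balance (start $0, +$709.93 each month, − disbursements):
  Aug: +$709.93 − $964.68 → -$254.75
  Sep: +$709.93 → $455.18
  Oct: +$709.93 − $2,275.92 → -$1,110.81
  Nov: +$709.93 − $964.68 → -$1,365.56
  Dec: +$709.93 → -$655.63
  Jan: +$709.93 − $91.20 → -$36.90
  Feb: +$709.93 − $964.68 → -$291.65
  Mar: +$709.93 → $418.28
  Apr: +$709.93 − $2,202.12 → -$1,073.91
  May: +$709.93 − $964.68 → -$1,328.66
  Jun: +$709.93 → -$618.73
  Jul: +$709.93 − $91.20 → $0.00
Lowest trial balance = -$1,365.56 (Nov)
Initial deposit = cushion − low point = $1,419.86 − (-$1,365.56) = $2,785.42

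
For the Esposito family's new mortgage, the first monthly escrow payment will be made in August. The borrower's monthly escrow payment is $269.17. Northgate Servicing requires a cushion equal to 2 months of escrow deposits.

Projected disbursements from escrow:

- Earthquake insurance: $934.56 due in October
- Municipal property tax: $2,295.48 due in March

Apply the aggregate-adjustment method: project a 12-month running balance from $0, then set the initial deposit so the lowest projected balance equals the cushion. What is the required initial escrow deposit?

$1,615.02

Cushion = 2 × $269.17 = $538.34
Trial balance (start $0, +$269.17 each month, − disbursements):
  Aug: +$269.17 → $269.17
  Sep: +$269.17 → $538.34
  Oct: +$269.17 − $934.56 → -$127.05
  Nov: +$269.17 → $142.12
  Dec: +$269.17 → $411.29
  Jan: +$269.17 → $680.46
  Feb: +$269.17 → $949.63
  Mar: +$269.17 − $2,295.48 → -$1,076.68
  Apr: +$269.17 → -$807.51
  May: +$269.17 → -$538.34
  Jun: +$269.17 → -$269.17
  Jul: +$269.17 → $0.00
Lowest trial balance = -$1,076.68 (Mar)
Initial deposit = cushion − low point = $538.34 − (-$1,076.68) = $1,615.02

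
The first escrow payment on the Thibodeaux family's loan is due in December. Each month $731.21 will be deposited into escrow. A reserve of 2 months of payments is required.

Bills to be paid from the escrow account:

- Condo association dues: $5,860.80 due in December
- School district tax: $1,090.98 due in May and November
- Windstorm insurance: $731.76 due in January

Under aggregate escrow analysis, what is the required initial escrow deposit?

Cushion = 2 × $731.21 = $1,462.42
Trial balance (start $0, +$731.21 each month, − disbursements):
  Dec: +$731.21 − $5,860.80 → -$5,129.59
  Jan: +$731.21 − $731.76 → -$5,130.14
  Feb: +$731.21 → -$4,398.93
  Mar: +$731.21 → -$3,667.72
  Apr: +$731.21 → -$2,936.51
  May: +$731.21 − $1,090.98 → -$3,296.28
  Jun: +$731.21 → -$2,565.07
  Jul: +$731.21 → -$1,833.86
  Aug: +$731.21 → -$1,102.65
  Sep: +$731.21 → -$371.44
  Oct: +$731.21 → $359.77
  Nov: +$731.21 − $1,090.98 → $0.00
Lowest trial balance = -$5,130.14 (Jan)
Initial deposit = cushion − low point = $1,462.42 − (-$5,130.14) = $6,592.56

$6,592.56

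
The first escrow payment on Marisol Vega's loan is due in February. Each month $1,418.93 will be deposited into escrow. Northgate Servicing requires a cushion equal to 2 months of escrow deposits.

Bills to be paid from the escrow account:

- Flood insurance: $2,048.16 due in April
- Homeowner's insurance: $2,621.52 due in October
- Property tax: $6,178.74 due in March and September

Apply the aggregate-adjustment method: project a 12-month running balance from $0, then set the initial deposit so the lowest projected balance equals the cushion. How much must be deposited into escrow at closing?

Cushion = 2 × $1,418.93 = $2,837.86
Trial balance (start $0, +$1,418.93 each month, − disbursements):
  Feb: +$1,418.93 → $1,418.93
  Mar: +$1,418.93 − $6,178.74 → -$3,340.88
  Apr: +$1,418.93 − $2,048.16 → -$3,970.11
  May: +$1,418.93 → -$2,551.18
  Jun: +$1,418.93 → -$1,132.25
  Jul: +$1,418.93 → $286.68
  Aug: +$1,418.93 → $1,705.61
  Sep: +$1,418.93 − $6,178.74 → -$3,054.20
  Oct: +$1,418.93 − $2,621.52 → -$4,256.79
  Nov: +$1,418.93 → -$2,837.86
  Dec: +$1,418.93 → -$1,418.93
  Jan: +$1,418.93 → $0.00
Lowest trial balance = -$4,256.79 (Oct)
Initial deposit = cushion − low point = $2,837.86 − (-$4,256.79) = $7,094.65

$7,094.65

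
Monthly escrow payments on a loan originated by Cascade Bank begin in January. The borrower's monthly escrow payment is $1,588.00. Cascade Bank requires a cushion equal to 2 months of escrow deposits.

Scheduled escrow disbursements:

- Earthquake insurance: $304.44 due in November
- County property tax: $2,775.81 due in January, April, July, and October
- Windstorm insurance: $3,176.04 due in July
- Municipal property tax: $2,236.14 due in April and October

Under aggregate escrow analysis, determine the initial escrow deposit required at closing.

Cushion = 2 × $1,588.00 = $3,176.00
Trial balance (start $0, +$1,588.00 each month, − disbursements):
  Jan: +$1,588.00 − $2,775.81 → -$1,187.81
  Feb: +$1,588.00 → $400.19
  Mar: +$1,588.00 → $1,988.19
  Apr: +$1,588.00 − $5,011.95 → -$1,435.76
  May: +$1,588.00 → $152.24
  Jun: +$1,588.00 → $1,740.24
  Jul: +$1,588.00 − $5,951.85 → -$2,623.61
  Aug: +$1,588.00 → -$1,035.61
  Sep: +$1,588.00 → $552.39
  Oct: +$1,588.00 − $5,011.95 → -$2,871.56
  Nov: +$1,588.00 − $304.44 → -$1,588.00
  Dec: +$1,588.00 → $0.00
Lowest trial balance = -$2,871.56 (Oct)
Initial deposit = cushion − low point = $3,176.00 − (-$2,871.56) = $6,047.56

$6,047.56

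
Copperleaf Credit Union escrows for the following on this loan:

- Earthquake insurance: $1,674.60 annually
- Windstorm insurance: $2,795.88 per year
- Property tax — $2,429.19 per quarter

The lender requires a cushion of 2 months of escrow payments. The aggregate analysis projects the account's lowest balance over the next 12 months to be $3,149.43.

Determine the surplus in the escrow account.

Earthquake insurance — $1,674.60
Windstorm insurance — $2,795.88
Property tax — $2,429.19 × 4 = $9,716.76
Total annual escrow = $1,674.60 + $2,795.88 + $9,716.76 = $14,187.24
Monthly escrow = $14,187.24 / 12 = $1,182.27
Cushion = 2 × $1,182.27 = $2,364.54
Surplus = $3,149.43 − $2,364.54 = $784.89

$784.89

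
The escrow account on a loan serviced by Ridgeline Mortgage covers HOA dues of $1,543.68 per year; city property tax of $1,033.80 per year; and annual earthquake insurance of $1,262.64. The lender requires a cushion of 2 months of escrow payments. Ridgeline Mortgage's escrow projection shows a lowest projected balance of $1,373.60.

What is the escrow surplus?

HOA dues = $1,543.68 annually
City property tax = $1,033.80 annually
Earthquake insurance = $1,262.64 annually
Total per year = $1,543.68 + $1,033.80 + $1,262.64 = $3,840.12
Base monthly escrow = $3,840.12 / 12 = $320.01
Cushion = 2 × $320.01 = $640.02
Surplus = $1,373.60 − $640.02 = $733.58

$733.58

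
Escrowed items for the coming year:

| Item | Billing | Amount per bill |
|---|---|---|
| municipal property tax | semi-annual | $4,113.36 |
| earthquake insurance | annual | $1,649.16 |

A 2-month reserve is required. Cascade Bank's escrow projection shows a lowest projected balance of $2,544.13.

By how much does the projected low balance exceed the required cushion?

Municipal property tax = $4,113.36 × 2 = $8,226.72 annually
Earthquake insurance = $1,649.16 annually
Combined annual = $9,875.88
Per month = $9,875.88 ÷ 12 = $822.99
Required reserve = 2 × $822.99 = $1,645.98
Excess over cushion: $2,544.13 − $1,645.98 = $898.15

$898.15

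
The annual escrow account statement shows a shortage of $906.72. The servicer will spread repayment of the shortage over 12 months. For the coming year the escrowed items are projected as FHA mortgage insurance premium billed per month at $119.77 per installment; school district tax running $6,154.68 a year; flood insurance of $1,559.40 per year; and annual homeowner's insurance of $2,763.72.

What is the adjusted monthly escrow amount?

FHA mortgage insurance premium: $119.77 × 12 = $1,437.24 per year
School district tax: $6,154.68 per year
Flood insurance: $1,559.40 per year
Homeowner's insurance: $2,763.72 per year
Total annual escrow = $1,437.24 + $6,154.68 + $1,559.40 + $2,763.72 = $11,915.04
Per month = $11,915.04 ÷ 12 = $992.92
Monthly shortage recovery: $906.72 / 12 = $75.56
New monthly escrow = $992.92 + $75.56 = $1,068.48

$1,068.48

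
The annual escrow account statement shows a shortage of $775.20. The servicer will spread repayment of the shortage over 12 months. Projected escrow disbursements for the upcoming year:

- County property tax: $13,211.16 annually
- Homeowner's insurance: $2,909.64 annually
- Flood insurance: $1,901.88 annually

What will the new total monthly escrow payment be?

$1,566.49

County property tax = $13,211.16/yr
Homeowner's insurance = $2,909.64/yr
Flood insurance = $1,901.88/yr
Total annual escrow = $18,022.68
Base monthly escrow = $18,022.68 / 12 = $1,501.89
Shortage spread = $775.20 ÷ 12 = $64.60/mo
New monthly escrow = $1,501.89 + $64.60 = $1,566.49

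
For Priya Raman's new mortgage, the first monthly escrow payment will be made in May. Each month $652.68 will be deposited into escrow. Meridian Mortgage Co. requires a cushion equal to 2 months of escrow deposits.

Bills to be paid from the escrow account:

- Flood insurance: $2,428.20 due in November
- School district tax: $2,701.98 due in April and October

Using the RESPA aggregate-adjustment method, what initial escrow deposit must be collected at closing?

Cushion = 2 × $652.68 = $1,305.36
Trial balance (start $0, +$652.68 each month, − disbursements):
  May: +$652.68 → $652.68
  Jun: +$652.68 → $1,305.36
  Jul: +$652.68 → $1,958.04
  Aug: +$652.68 → $2,610.72
  Sep: +$652.68 → $3,263.40
  Oct: +$652.68 − $2,701.98 → $1,214.10
  Nov: +$652.68 − $2,428.20 → -$561.42
  Dec: +$652.68 → $91.26
  Jan: +$652.68 → $743.94
  Feb: +$652.68 → $1,396.62
  Mar: +$652.68 → $2,049.30
  Apr: +$652.68 − $2,701.98 → $0.00
Lowest trial balance = -$561.42 (Nov)
Initial deposit = cushion − low point = $1,305.36 − (-$561.42) = $1,866.78

$1,866.78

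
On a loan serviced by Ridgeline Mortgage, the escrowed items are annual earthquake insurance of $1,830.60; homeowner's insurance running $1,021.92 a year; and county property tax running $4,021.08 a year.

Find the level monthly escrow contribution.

Earthquake insurance: $1,830.60
Homeowner's insurance: $1,021.92
County property tax: $4,021.08
Combined annual = $1,830.60 + $1,021.92 + $4,021.08 = $6,873.60
Monthly = $6,873.60 / 12 = $572.80

$572.80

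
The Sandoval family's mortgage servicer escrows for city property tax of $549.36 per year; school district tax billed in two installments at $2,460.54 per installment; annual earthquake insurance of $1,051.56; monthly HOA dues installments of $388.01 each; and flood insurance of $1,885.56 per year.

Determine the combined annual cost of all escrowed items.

City property tax = $549.36
School district tax = $2,460.54 × 2 = $4,921.08
Earthquake insurance = $1,051.56
HOA dues = $388.01 × 12 = $4,656.12
Flood insurance = $1,885.56
Annual escrow total = $549.36 + $4,921.08 + $1,051.56 + $4,656.12 + $1,885.56 = $13,063.68

$13,063.68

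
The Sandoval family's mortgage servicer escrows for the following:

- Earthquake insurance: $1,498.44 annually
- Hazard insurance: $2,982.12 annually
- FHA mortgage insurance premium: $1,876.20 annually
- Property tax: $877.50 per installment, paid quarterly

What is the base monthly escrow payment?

$822.23

Earthquake insurance — $1,498.44
Hazard insurance — $2,982.12
FHA mortgage insurance premium — $1,876.20
Property tax — $877.50 × 4 = $3,510.00
Combined annual = $9,866.76
Per month = $9,866.76 ÷ 12 = $822.23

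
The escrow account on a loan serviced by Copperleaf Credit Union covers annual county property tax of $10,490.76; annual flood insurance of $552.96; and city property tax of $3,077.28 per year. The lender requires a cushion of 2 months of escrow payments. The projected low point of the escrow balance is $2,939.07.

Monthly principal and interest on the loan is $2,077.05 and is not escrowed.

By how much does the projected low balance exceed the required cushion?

$585.57

County property tax: $10,490.76 annually
Flood insurance: $552.96 annually
City property tax: $3,077.28 annually
Combined annual = $10,490.76 + $552.96 + $3,077.28 = $14,121.00
Per month = $14,121.00 ÷ 12 = $1,176.75
Cushion = 2 × $1,176.75 = $2,353.50
Excess over cushion: $2,939.07 − $2,353.50 = $585.57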